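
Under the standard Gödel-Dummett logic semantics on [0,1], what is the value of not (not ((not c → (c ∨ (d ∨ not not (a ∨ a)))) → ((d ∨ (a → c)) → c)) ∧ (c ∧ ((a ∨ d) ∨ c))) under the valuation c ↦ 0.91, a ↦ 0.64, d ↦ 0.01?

not c: Gödel ¬ of 0.91 = 0 (operand ≠ 0)
(a ∨ a) = max(0.64, 0.64) = 0.64
not (a ∨ a): Gödel ¬ of 0.64 = 0 (operand ≠ 0)
not not (a ∨ a): Gödel ¬ of 0 = 1 (operand is 0)
(d ∨ not not (a ∨ a)) = max(0.01, 1) = 1
(c ∨ (d ∨ not not (a ∨ a))) = max(0.91, 1) = 1
(not c → (c ∨ (d ∨ not not (a ∨ a)))): 0 ≤ 1, so result = 1
(a → c): 0.64 ≤ 0.91, so result = 1
(d ∨ (a → c)) = max(0.01, 1) = 1
((d ∨ (a → c)) → c): 1 > 0.91, so result = 0.91
((not c → (c ∨ (d ∨ not not (a ∨ a)))) → ((d ∨ (a → c)) → c)): 1 > 0.91, so result = 0.91
not ((not c → (c ∨ (d ∨ not not (a ∨ a)))) → ((d ∨ (a → c)) → c)): Gödel ¬ of 0.91 = 0 (operand ≠ 0)
(a ∨ d) = max(0.64, 0.01) = 0.64
((a ∨ d) ∨ c) = max(0.64, 0.91) = 0.91
(c ∧ ((a ∨ d) ∨ c)) = min(0.91, 0.91) = 0.91
(not ((not c → (c ∨ (d ∨ not not (a ∨ a)))) → ((d ∨ (a → c)) → c)) ∧ (c ∧ ((a ∨ d) ∨ c))) = min(0, 0.91) = 0
not (not ((not c → (c ∨ (d ∨ not not (a ∨ a)))) → ((d ∨ (a → c)) → c)) ∧ (c ∧ ((a ∨ d) ∨ c))): Gödel ¬ of 0 = 1 (operand is 0)

1.00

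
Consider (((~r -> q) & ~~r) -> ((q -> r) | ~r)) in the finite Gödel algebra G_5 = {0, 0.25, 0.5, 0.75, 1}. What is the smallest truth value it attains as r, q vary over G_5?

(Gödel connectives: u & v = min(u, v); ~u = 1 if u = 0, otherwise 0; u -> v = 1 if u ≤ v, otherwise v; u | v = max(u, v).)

The minimum is attained at r = 0.25, q = 0.5:
  ~r: Gödel ¬ of 0.25 = 0 (operand ≠ 0)
  (~r -> q): 0 ≤ 0.5, so result = 1
  ~r: Gödel ¬ of 0.25 = 0 (operand ≠ 0)
  ~~r: Gödel ¬ of 0 = 1 (operand is 0)
  ((~r -> q) & ~~r) = min(1, 1) = 1
  (q -> r): 0.5 > 0.25, so result = 0.25
  ~r: Gödel ¬ of 0.25 = 0 (operand ≠ 0)
  ((q -> r) | ~r) = max(0.25, 0) = 0.25
  (((~r -> q) & ~~r) -> ((q -> r) | ~r)): 1 > 0.25, so result = 0.25
Checking all 25 assignments confirms none give a value below 0.25.

0.25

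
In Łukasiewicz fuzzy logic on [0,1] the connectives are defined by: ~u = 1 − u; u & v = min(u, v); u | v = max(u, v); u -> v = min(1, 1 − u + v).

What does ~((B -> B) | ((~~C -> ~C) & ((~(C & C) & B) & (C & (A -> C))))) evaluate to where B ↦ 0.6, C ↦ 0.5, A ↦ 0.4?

0.00

(B -> B): min(1, 1 − 0.6 + 0.6) = 1
~C: Łukasiewicz ¬ gives 1 − 0.5 = 0.5
~~C: Łukasiewicz ¬ gives 1 − 0.5 = 0.5
~C: Łukasiewicz ¬ gives 1 − 0.5 = 0.5
(~~C -> ~C): min(1, 1 − 0.5 + 0.5) = 1
(C & C) = min(0.5, 0.5) = 0.5
~(C & C): Łukasiewicz ¬ gives 1 − 0.5 = 0.5
(~(C & C) & B) = min(0.5, 0.6) = 0.5
(A -> C): min(1, 1 − 0.4 + 0.5) = 1
(C & (A -> C)) = min(0.5, 1) = 0.5
((~(C & C) & B) & (C & (A -> C))) = min(0.5, 0.5) = 0.5
((~~C -> ~C) & ((~(C & C) & B) & (C & (A -> C)))) = min(1, 0.5) = 0.5
((B -> B) | ((~~C -> ~C) & ((~(C & C) & B) & (C & (A -> C))))) = max(1, 0.5) = 1
~((B -> B) | ((~~C -> ~C) & ((~(C & C) & B) & (C & (A -> C))))): Łukasiewicz ¬ gives 1 − 1 = 0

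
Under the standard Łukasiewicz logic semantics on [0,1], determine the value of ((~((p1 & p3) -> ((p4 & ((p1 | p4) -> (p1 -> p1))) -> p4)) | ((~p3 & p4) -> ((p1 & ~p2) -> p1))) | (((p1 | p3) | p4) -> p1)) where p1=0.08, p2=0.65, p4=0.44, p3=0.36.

(p1 & p3) = min(0.08, 0.36) = 0.08
(p1 | p4) = max(0.08, 0.44) = 0.44
(p1 -> p1): min(1, 1 − 0.08 + 0.08) = 1
((p1 | p4) -> (p1 -> p1)): min(1, 1 − 0.44 + 1) = 1
(p4 & ((p1 | p4) -> (p1 -> p1))) = min(0.44, 1) = 0.44
((p4 & ((p1 | p4) -> (p1 -> p1))) -> p4): min(1, 1 − 0.44 + 0.44) = 1
((p1 & p3) -> ((p4 & ((p1 | p4) -> (p1 -> p1))) -> p4)): min(1, 1 − 0.08 + 1) = 1
~((p1 & p3) -> ((p4 & ((p1 | p4) -> (p1 -> p1))) -> p4)): Łukasiewicz ¬ gives 1 − 1 = 0
~p3: Łukasiewicz ¬ gives 1 − 0.36 = 0.64
(~p3 & p4) = min(0.64, 0.44) = 0.44
~p2: Łukasiewicz ¬ gives 1 − 0.65 = 0.35
(p1 & ~p2) = min(0.08, 0.35) = 0.08
((p1 & ~p2) -> p1): min(1, 1 − 0.08 + 0.08) = 1
((~p3 & p4) -> ((p1 & ~p2) -> p1)): min(1, 1 − 0.44 + 1) = 1
(~((p1 & p3) -> ((p4 & ((p1 | p4) -> (p1 -> p1))) -> p4)) | ((~p3 & p4) -> ((p1 & ~p2) -> p1))) = max(0, 1) = 1
(p1 | p3) = max(0.08, 0.36) = 0.36
((p1 | p3) | p4) = max(0.36, 0.44) = 0.44
(((p1 | p3) | p4) -> p1): min(1, 1 − 0.44 + 0.08) = 0.64
((~((p1 & p3) -> ((p4 & ((p1 | p4) -> (p1 -> p1))) -> p4)) | ((~p3 & p4) -> ((p1 & ~p2) -> p1))) | (((p1 | p3) | p4) -> p1)) = max(1, 0.64) = 1

1.00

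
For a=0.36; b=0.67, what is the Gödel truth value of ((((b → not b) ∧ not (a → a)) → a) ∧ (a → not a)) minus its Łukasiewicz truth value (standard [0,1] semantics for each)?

Gödel evaluation:
  not b: Gödel ¬ of 0.67 = 0 (operand ≠ 0)
  (b → not b): 0.67 > 0, so result = 0
  (a → a): 0.36 ≤ 0.36, so result = 1
  not (a → a): Gödel ¬ of 1 = 0 (operand ≠ 0)
  ((b → not b) ∧ not (a → a)) = min(0, 0) = 0
  (((b → not b) ∧ not (a → a)) → a): 0 ≤ 0.36, so result = 1
  not a: Gödel ¬ of 0.36 = 0 (operand ≠ 0)
  (a → not a): 0.36 > 0, so result = 0
  ((((b → not b) ∧ not (a → a)) → a) ∧ (a → not a)) = min(1, 0) = 0
  Gödel value = 0
Łukasiewicz evaluation:
  not b: Łukasiewicz ¬ gives 1 − 0.67 = 0.33
  (b → not b): min(1, 1 − 0.67 + 0.33) = 0.66
  (a → a): min(1, 1 − 0.36 + 0.36) = 1
  not (a → a): Łukasiewicz ¬ gives 1 − 1 = 0
  ((b → not b) ∧ not (a → a)) = min(0.66, 0) = 0
  (((b → not b) ∧ not (a → a)) → a): min(1, 1 − 0 + 0.36) = 1
  not a: Łukasiewicz ¬ gives 1 − 0.36 = 0.64
  (a → not a): min(1, 1 − 0.36 + 0.64) = 1
  ((((b → not b) ∧ not (a → a)) → a) ∧ (a → not a)) = min(1, 1) = 1
  Łukasiewicz value = 1
Difference: 0 − 1 = -1.00

-1.00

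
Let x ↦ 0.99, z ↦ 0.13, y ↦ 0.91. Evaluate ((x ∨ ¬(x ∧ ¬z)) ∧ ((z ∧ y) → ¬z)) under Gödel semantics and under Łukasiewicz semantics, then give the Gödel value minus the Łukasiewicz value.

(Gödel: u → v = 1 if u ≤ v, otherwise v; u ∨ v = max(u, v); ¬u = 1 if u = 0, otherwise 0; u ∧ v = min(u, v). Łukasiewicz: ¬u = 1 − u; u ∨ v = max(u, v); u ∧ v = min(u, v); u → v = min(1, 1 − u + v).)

-0.99

Gödel evaluation:
  ¬z: Gödel ¬ of 0.13 = 0 (operand ≠ 0)
  (x ∧ ¬z) = min(0.99, 0) = 0
  ¬(x ∧ ¬z): Gödel ¬ of 0 = 1 (operand is 0)
  (x ∨ ¬(x ∧ ¬z)) = max(0.99, 1) = 1
  (z ∧ y) = min(0.13, 0.91) = 0.13
  ¬z: Gödel ¬ of 0.13 = 0 (operand ≠ 0)
  ((z ∧ y) → ¬z): 0.13 > 0, so result = 0
  ((x ∨ ¬(x ∧ ¬z)) ∧ ((z ∧ y) → ¬z)) = min(1, 0) = 0
  Gödel value = 0
Łukasiewicz evaluation:
  ¬z: Łukasiewicz ¬ gives 1 − 0.13 = 0.87
  (x ∧ ¬z) = min(0.99, 0.87) = 0.87
  ¬(x ∧ ¬z): Łukasiewicz ¬ gives 1 − 0.87 = 0.13
  (x ∨ ¬(x ∧ ¬z)) = max(0.99, 0.13) = 0.99
  (z ∧ y) = min(0.13, 0.91) = 0.13
  ¬z: Łukasiewicz ¬ gives 1 − 0.13 = 0.87
  ((z ∧ y) → ¬z): min(1, 1 − 0.13 + 0.87) = 1
  ((x ∨ ¬(x ∧ ¬z)) ∧ ((z ∧ y) → ¬z)) = min(0.99, 1) = 0.99
  Łukasiewicz value = 0.99
Difference: 0 − 0.99 = -0.99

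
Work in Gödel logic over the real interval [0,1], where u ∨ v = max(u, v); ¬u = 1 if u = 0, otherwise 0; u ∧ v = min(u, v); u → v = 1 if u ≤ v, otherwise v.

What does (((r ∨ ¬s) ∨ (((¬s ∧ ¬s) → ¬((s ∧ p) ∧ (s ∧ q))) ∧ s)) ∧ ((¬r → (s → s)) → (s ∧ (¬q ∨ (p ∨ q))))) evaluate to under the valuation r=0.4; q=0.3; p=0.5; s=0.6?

¬s: Gödel ¬ of 0.6 = 0 (operand ≠ 0)
(r ∨ ¬s) = max(0.4, 0) = 0.4
¬s: Gödel ¬ of 0.6 = 0 (operand ≠ 0)
¬s: Gödel ¬ of 0.6 = 0 (operand ≠ 0)
(¬s ∧ ¬s) = min(0, 0) = 0
(s ∧ p) = min(0.6, 0.5) = 0.5
(s ∧ q) = min(0.6, 0.3) = 0.3
((s ∧ p) ∧ (s ∧ q)) = min(0.5, 0.3) = 0.3
¬((s ∧ p) ∧ (s ∧ q)): Gödel ¬ of 0.3 = 0 (operand ≠ 0)
((¬s ∧ ¬s) → ¬((s ∧ p) ∧ (s ∧ q))): 0 ≤ 0, so result = 1
(((¬s ∧ ¬s) → ¬((s ∧ p) ∧ (s ∧ q))) ∧ s) = min(1, 0.6) = 0.6
((r ∨ ¬s) ∨ (((¬s ∧ ¬s) → ¬((s ∧ p) ∧ (s ∧ q))) ∧ s)) = max(0.4, 0.6) = 0.6
¬r: Gödel ¬ of 0.4 = 0 (operand ≠ 0)
(s → s): 0.6 ≤ 0.6, so result = 1
(¬r → (s → s)): 0 ≤ 1, so result = 1
¬q: Gödel ¬ of 0.3 = 0 (operand ≠ 0)
(p ∨ q) = max(0.5, 0.3) = 0.5
(¬q ∨ (p ∨ q)) = max(0, 0.5) = 0.5
(s ∧ (¬q ∨ (p ∨ q))) = min(0.6, 0.5) = 0.5
((¬r → (s → s)) → (s ∧ (¬q ∨ (p ∨ q)))): 1 > 0.5, so result = 0.5
(((r ∨ ¬s) ∨ (((¬s ∧ ¬s) → ¬((s ∧ p) ∧ (s ∧ q))) ∧ s)) ∧ ((¬r → (s → s)) → (s ∧ (¬q ∨ (p ∨ q))))) = min(0.6, 0.5) = 0.5

0.50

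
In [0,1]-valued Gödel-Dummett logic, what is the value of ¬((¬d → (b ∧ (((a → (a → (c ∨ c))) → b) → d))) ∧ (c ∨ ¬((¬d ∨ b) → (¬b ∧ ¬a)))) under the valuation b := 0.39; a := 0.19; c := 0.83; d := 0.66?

0.00

¬d: Gödel ¬ of 0.66 = 0 (operand ≠ 0)
(c ∨ c) = max(0.83, 0.83) = 0.83
(a → (c ∨ c)): 0.19 ≤ 0.83, so result = 1
(a → (a → (c ∨ c))): 0.19 ≤ 1, so result = 1
((a → (a → (c ∨ c))) → b): 1 > 0.39, so result = 0.39
(((a → (a → (c ∨ c))) → b) → d): 0.39 ≤ 0.66, so result = 1
(b ∧ (((a → (a → (c ∨ c))) → b) → d)) = min(0.39, 1) = 0.39
(¬d → (b ∧ (((a → (a → (c ∨ c))) → b) → d))): 0 ≤ 0.39, so result = 1
¬d: Gödel ¬ of 0.66 = 0 (operand ≠ 0)
(¬d ∨ b) = max(0, 0.39) = 0.39
¬b: Gödel ¬ of 0.39 = 0 (operand ≠ 0)
¬a: Gödel ¬ of 0.19 = 0 (operand ≠ 0)
(¬b ∧ ¬a) = min(0, 0) = 0
((¬d ∨ b) → (¬b ∧ ¬a)): 0.39 > 0, so result = 0
¬((¬d ∨ b) → (¬b ∧ ¬a)): Gödel ¬ of 0 = 1 (operand is 0)
(c ∨ ¬((¬d ∨ b) → (¬b ∧ ¬a))) = max(0.83, 1) = 1
((¬d → (b ∧ (((a → (a → (c ∨ c))) → b) → d))) ∧ (c ∨ ¬((¬d ∨ b) → (¬b ∧ ¬a)))) = min(1, 1) = 1
¬((¬d → (b ∧ (((a → (a → (c ∨ c))) → b) → d))) ∧ (c ∨ ¬((¬d ∨ b) → (¬b ∧ ¬a)))): Gödel ¬ of 1 = 0 (operand ≠ 0)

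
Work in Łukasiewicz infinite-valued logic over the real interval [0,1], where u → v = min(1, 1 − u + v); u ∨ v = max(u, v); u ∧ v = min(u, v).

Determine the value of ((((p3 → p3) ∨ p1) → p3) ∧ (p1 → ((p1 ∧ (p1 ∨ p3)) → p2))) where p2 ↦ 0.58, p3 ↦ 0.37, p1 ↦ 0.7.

0.37

(p3 → p3): min(1, 1 − 0.37 + 0.37) = 1
((p3 → p3) ∨ p1) = max(1, 0.7) = 1
(((p3 → p3) ∨ p1) → p3): min(1, 1 − 1 + 0.37) = 0.37
(p1 ∨ p3) = max(0.7, 0.37) = 0.7
(p1 ∧ (p1 ∨ p3)) = min(0.7, 0.7) = 0.7
((p1 ∧ (p1 ∨ p3)) → p2): min(1, 1 − 0.7 + 0.58) = 0.88
(p1 → ((p1 ∧ (p1 ∨ p3)) → p2)): min(1, 1 − 0.7 + 0.88) = 1
((((p3 → p3) ∨ p1) → p3) ∧ (p1 → ((p1 ∧ (p1 ∨ p3)) → p2))) = min(0.37, 1) = 0.37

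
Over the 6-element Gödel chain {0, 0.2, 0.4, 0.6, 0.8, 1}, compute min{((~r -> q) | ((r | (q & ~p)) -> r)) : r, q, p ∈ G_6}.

The minimum is attained at r = 0, q = 0.2, p = 0:
  ~r: Gödel ¬ of 0 = 1 (operand is 0)
  (~r -> q): 1 > 0.2, so result = 0.2
  ~p: Gödel ¬ of 0 = 1 (operand is 0)
  (q & ~p) = min(0.2, 1) = 0.2
  (r | (q & ~p)) = max(0, 0.2) = 0.2
  ((r | (q & ~p)) -> r): 0.2 > 0, so result = 0
  ((~r -> q) | ((r | (q & ~p)) -> r)) = max(0.2, 0) = 0.2
Checking all 216 assignments confirms none give a value below 0.20.

0.20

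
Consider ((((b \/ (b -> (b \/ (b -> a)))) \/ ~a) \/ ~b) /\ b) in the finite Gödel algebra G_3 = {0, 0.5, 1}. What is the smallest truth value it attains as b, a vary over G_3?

0.00

The minimum is attained at b = 0, a = 0:
  (b -> a): 0 ≤ 0, so result = 1
  (b \/ (b -> a)) = max(0, 1) = 1
  (b -> (b \/ (b -> a))): 0 ≤ 1, so result = 1
  (b \/ (b -> (b \/ (b -> a)))) = max(0, 1) = 1
  ~a: Gödel ¬ of 0 = 1 (operand is 0)
  ((b \/ (b -> (b \/ (b -> a)))) \/ ~a) = max(1, 1) = 1
  ~b: Gödel ¬ of 0 = 1 (operand is 0)
  (((b \/ (b -> (b \/ (b -> a)))) \/ ~a) \/ ~b) = max(1, 1) = 1
  ((((b \/ (b -> (b \/ (b -> a)))) \/ ~a) \/ ~b) /\ b) = min(1, 0) = 0
Checking all 9 assignments confirms none give a value below 0.00.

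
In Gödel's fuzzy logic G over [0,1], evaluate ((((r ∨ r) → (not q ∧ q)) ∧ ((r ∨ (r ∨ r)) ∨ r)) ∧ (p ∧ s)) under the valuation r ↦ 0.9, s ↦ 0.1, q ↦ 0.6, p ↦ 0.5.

0.00

(r ∨ r) = max(0.9, 0.9) = 0.9
not q: Gödel ¬ of 0.6 = 0 (operand ≠ 0)
(not q ∧ q) = min(0, 0.6) = 0
((r ∨ r) → (not q ∧ q)): 0.9 > 0, so result = 0
(r ∨ r) = max(0.9, 0.9) = 0.9
(r ∨ (r ∨ r)) = max(0.9, 0.9) = 0.9
((r ∨ (r ∨ r)) ∨ r) = max(0.9, 0.9) = 0.9
(((r ∨ r) → (not q ∧ q)) ∧ ((r ∨ (r ∨ r)) ∨ r)) = min(0, 0.9) = 0
(p ∧ s) = min(0.5, 0.1) = 0.1
((((r ∨ r) → (not q ∧ q)) ∧ ((r ∨ (r ∨ r)) ∨ r)) ∧ (p ∧ s)) = min(0, 0.1) = 0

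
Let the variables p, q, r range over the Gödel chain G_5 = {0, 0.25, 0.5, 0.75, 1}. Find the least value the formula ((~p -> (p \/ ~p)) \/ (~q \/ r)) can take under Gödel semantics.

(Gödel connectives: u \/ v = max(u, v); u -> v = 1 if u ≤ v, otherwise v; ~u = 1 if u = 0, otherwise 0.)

1.00

Every assignment gives 1. For instance at p = 0, q = 0, r = 0:
  ~p: Gödel ¬ of 0 = 1 (operand is 0)
  ~p: Gödel ¬ of 0 = 1 (operand is 0)
  (p \/ ~p) = max(0, 1) = 1
  (~p -> (p \/ ~p)): 1 ≤ 1, so result = 1
  ~q: Gödel ¬ of 0 = 1 (operand is 0)
  (~q \/ r) = max(1, 0) = 1
  ((~p -> (p \/ ~p)) \/ (~q \/ r)) = max(1, 1) = 1
All 125 assignments give value 1 — the formula is a G_5-tautology.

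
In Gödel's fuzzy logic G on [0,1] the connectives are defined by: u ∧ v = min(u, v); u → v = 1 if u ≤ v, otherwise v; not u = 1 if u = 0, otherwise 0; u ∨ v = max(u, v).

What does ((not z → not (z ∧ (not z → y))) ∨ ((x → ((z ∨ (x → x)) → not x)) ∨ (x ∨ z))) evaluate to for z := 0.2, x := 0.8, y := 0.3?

1.00

not z: Gödel ¬ of 0.2 = 0 (operand ≠ 0)
not z: Gödel ¬ of 0.2 = 0 (operand ≠ 0)
(not z → y): 0 ≤ 0.3, so result = 1
(z ∧ (not z → y)) = min(0.2, 1) = 0.2
not (z ∧ (not z → y)): Gödel ¬ of 0.2 = 0 (operand ≠ 0)
(not z → not (z ∧ (not z → y))): 0 ≤ 0, so result = 1
(x → x): 0.8 ≤ 0.8, so result = 1
(z ∨ (x → x)) = max(0.2, 1) = 1
not x: Gödel ¬ of 0.8 = 0 (operand ≠ 0)
((z ∨ (x → x)) → not x): 1 > 0, so result = 0
(x → ((z ∨ (x → x)) → not x)): 0.8 > 0, so result = 0
(x ∨ z) = max(0.8, 0.2) = 0.8
((x → ((z ∨ (x → x)) → not x)) ∨ (x ∨ z)) = max(0, 0.8) = 0.8
((not z → not (z ∧ (not z → y))) ∨ ((x → ((z ∨ (x → x)) → not x)) ∨ (x ∨ z))) = max(1, 0.8) = 1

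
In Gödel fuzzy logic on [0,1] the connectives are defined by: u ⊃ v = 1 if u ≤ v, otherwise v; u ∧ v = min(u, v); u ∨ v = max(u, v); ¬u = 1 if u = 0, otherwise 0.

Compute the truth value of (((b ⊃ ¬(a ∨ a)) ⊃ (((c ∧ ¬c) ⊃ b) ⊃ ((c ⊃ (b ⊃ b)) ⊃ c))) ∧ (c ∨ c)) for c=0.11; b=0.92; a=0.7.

(a ∨ a) = max(0.7, 0.7) = 0.7
¬(a ∨ a): Gödel ¬ of 0.7 = 0 (operand ≠ 0)
(b ⊃ ¬(a ∨ a)): 0.92 > 0, so result = 0
¬c: Gödel ¬ of 0.11 = 0 (operand ≠ 0)
(c ∧ ¬c) = min(0.11, 0) = 0
((c ∧ ¬c) ⊃ b): 0 ≤ 0.92, so result = 1
(b ⊃ b): 0.92 ≤ 0.92, so result = 1
(c ⊃ (b ⊃ b)): 0.11 ≤ 1, so result = 1
((c ⊃ (b ⊃ b)) ⊃ c): 1 > 0.11, so result = 0.11
(((c ∧ ¬c) ⊃ b) ⊃ ((c ⊃ (b ⊃ b)) ⊃ c)): 1 > 0.11, so result = 0.11
((b ⊃ ¬(a ∨ a)) ⊃ (((c ∧ ¬c) ⊃ b) ⊃ ((c ⊃ (b ⊃ b)) ⊃ c))): 0 ≤ 0.11, so result = 1
(c ∨ c) = max(0.11, 0.11) = 0.11
(((b ⊃ ¬(a ∨ a)) ⊃ (((c ∧ ¬c) ⊃ b) ⊃ ((c ⊃ (b ⊃ b)) ⊃ c))) ∧ (c ∨ c)) = min(1, 0.11) = 0.11

0.11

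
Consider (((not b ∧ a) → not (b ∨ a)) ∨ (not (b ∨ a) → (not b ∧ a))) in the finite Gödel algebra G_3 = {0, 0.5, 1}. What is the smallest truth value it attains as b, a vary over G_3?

Every assignment gives 1. For instance at b = 0, a = 0:
  not b: Gödel ¬ of 0 = 1 (operand is 0)
  (not b ∧ a) = min(1, 0) = 0
  (b ∨ a) = max(0, 0) = 0
  not (b ∨ a): Gödel ¬ of 0 = 1 (operand is 0)
  ((not b ∧ a) → not (b ∨ a)): 0 ≤ 1, so result = 1
  (b ∨ a) = max(0, 0) = 0
  not (b ∨ a): Gödel ¬ of 0 = 1 (operand is 0)
  not b: Gödel ¬ of 0 = 1 (operand is 0)
  (not b ∧ a) = min(1, 0) = 0
  (not (b ∨ a) → (not b ∧ a)): 1 > 0, so result = 0
  (((not b ∧ a) → not (b ∨ a)) ∨ (not (b ∨ a) → (not b ∧ a))) = max(1, 0) = 1
All 9 assignments give value 1 — the formula is a G_3-tautology.

1.00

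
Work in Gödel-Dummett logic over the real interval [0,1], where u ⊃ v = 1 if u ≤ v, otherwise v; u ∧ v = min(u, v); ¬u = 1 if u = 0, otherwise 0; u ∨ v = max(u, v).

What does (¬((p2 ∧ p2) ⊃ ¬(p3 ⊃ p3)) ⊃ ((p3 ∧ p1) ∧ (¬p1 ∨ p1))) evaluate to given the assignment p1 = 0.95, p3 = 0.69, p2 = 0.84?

0.69

(p2 ∧ p2) = min(0.84, 0.84) = 0.84
(p3 ⊃ p3): 0.69 ≤ 0.69, so result = 1
¬(p3 ⊃ p3): Gödel ¬ of 1 = 0 (operand ≠ 0)
((p2 ∧ p2) ⊃ ¬(p3 ⊃ p3)): 0.84 > 0, so result = 0
¬((p2 ∧ p2) ⊃ ¬(p3 ⊃ p3)): Gödel ¬ of 0 = 1 (operand is 0)
(p3 ∧ p1) = min(0.69, 0.95) = 0.69
¬p1: Gödel ¬ of 0.95 = 0 (operand ≠ 0)
(¬p1 ∨ p1) = max(0, 0.95) = 0.95
((p3 ∧ p1) ∧ (¬p1 ∨ p1)) = min(0.69, 0.95) = 0.69
(¬((p2 ∧ p2) ⊃ ¬(p3 ⊃ p3)) ⊃ ((p3 ∧ p1) ∧ (¬p1 ∨ p1))): 1 > 0.69, so result = 0.69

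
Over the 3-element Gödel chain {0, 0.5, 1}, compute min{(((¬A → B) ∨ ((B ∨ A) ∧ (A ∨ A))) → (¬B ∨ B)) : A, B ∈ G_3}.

The minimum is attained at A = 0.5, B = 0.5:
  ¬A: Gödel ¬ of 0.5 = 0 (operand ≠ 0)
  (¬A → B): 0 ≤ 0.5, so result = 1
  (B ∨ A) = max(0.5, 0.5) = 0.5
  (A ∨ A) = max(0.5, 0.5) = 0.5
  ((B ∨ A) ∧ (A ∨ A)) = min(0.5, 0.5) = 0.5
  ((¬A → B) ∨ ((B ∨ A) ∧ (A ∨ A))) = max(1, 0.5) = 1
  ¬B: Gödel ¬ of 0.5 = 0 (operand ≠ 0)
  (¬B ∨ B) = max(0, 0.5) = 0.5
  (((¬A → B) ∨ ((B ∨ A) ∧ (A ∨ A))) → (¬B ∨ B)): 1 > 0.5, so result = 0.5
Checking all 9 assignments confirms none give a value below 0.50.

0.50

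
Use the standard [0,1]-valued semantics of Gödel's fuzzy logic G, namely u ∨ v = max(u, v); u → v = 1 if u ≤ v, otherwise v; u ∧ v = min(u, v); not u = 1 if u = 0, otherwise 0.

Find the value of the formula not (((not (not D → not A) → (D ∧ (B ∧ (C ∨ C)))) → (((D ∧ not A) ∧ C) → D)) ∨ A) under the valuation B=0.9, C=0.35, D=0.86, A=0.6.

0.00

not D: Gödel ¬ of 0.86 = 0 (operand ≠ 0)
not A: Gödel ¬ of 0.6 = 0 (operand ≠ 0)
(not D → not A): 0 ≤ 0, so result = 1
not (not D → not A): Gödel ¬ of 1 = 0 (operand ≠ 0)
(C ∨ C) = max(0.35, 0.35) = 0.35
(B ∧ (C ∨ C)) = min(0.9, 0.35) = 0.35
(D ∧ (B ∧ (C ∨ C))) = min(0.86, 0.35) = 0.35
(not (not D → not A) → (D ∧ (B ∧ (C ∨ C)))): 0 ≤ 0.35, so result = 1
not A: Gödel ¬ of 0.6 = 0 (operand ≠ 0)
(D ∧ not A) = min(0.86, 0) = 0
((D ∧ not A) ∧ C) = min(0, 0.35) = 0
(((D ∧ not A) ∧ C) → D): 0 ≤ 0.86, so result = 1
((not (not D → not A) → (D ∧ (B ∧ (C ∨ C)))) → (((D ∧ not A) ∧ C) → D)): 1 ≤ 1, so result = 1
(((not (not D → not A) → (D ∧ (B ∧ (C ∨ C)))) → (((D ∧ not A) ∧ C) → D)) ∨ A) = max(1, 0.6) = 1
not (((not (not D → not A) → (D ∧ (B ∧ (C ∨ C)))) → (((D ∧ not A) ∧ C) → D)) ∨ A): Gödel ¬ of 1 = 0 (operand ≠ 0)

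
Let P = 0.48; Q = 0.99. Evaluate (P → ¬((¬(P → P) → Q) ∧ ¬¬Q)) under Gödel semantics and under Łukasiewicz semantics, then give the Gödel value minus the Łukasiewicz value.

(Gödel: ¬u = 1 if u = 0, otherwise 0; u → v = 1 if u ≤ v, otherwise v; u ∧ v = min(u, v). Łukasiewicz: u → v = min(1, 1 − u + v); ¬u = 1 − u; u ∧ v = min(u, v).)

-0.53

Gödel evaluation:
  (P → P): 0.48 ≤ 0.48, so result = 1
  ¬(P → P): Gödel ¬ of 1 = 0 (operand ≠ 0)
  (¬(P → P) → Q): 0 ≤ 0.99, so result = 1
  ¬Q: Gödel ¬ of 0.99 = 0 (operand ≠ 0)
  ¬¬Q: Gödel ¬ of 0 = 1 (operand is 0)
  ((¬(P → P) → Q) ∧ ¬¬Q) = min(1, 1) = 1
  ¬((¬(P → P) → Q) ∧ ¬¬Q): Gödel ¬ of 1 = 0 (operand ≠ 0)
  (P → ¬((¬(P → P) → Q) ∧ ¬¬Q)): 0.48 > 0, so result = 0
  Gödel value = 0
Łukasiewicz evaluation:
  (P → P): min(1, 1 − 0.48 + 0.48) = 1
  ¬(P → P): Łukasiewicz ¬ gives 1 − 1 = 0
  (¬(P → P) → Q): min(1, 1 − 0 + 0.99) = 1
  ¬Q: Łukasiewicz ¬ gives 1 − 0.99 = 0.01
  ¬¬Q: Łukasiewicz ¬ gives 1 − 0.01 = 0.99
  ((¬(P → P) → Q) ∧ ¬¬Q) = min(1, 0.99) = 0.99
  ¬((¬(P → P) → Q) ∧ ¬¬Q): Łukasiewicz ¬ gives 1 − 0.99 = 0.01
  (P → ¬((¬(P → P) → Q) ∧ ¬¬Q)): min(1, 1 − 0.48 + 0.01) = 0.53
  Łukasiewicz value = 0.53
Difference: 0 − 0.53 = -0.53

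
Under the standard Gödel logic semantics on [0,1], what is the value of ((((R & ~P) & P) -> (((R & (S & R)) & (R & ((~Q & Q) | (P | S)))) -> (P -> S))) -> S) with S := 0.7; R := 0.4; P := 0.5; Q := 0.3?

~P: Gödel ¬ of 0.5 = 0 (operand ≠ 0)
(R & ~P) = min(0.4, 0) = 0
((R & ~P) & P) = min(0, 0.5) = 0
(S & R) = min(0.7, 0.4) = 0.4
(R & (S & R)) = min(0.4, 0.4) = 0.4
~Q: Gödel ¬ of 0.3 = 0 (operand ≠ 0)
(~Q & Q) = min(0, 0.3) = 0
(P | S) = max(0.5, 0.7) = 0.7
((~Q & Q) | (P | S)) = max(0, 0.7) = 0.7
(R & ((~Q & Q) | (P | S))) = min(0.4, 0.7) = 0.4
((R & (S & R)) & (R & ((~Q & Q) | (P | S)))) = min(0.4, 0.4) = 0.4
(P -> S): 0.5 ≤ 0.7, so result = 1
(((R & (S & R)) & (R & ((~Q & Q) | (P | S)))) -> (P -> S)): 0.4 ≤ 1, so result = 1
(((R & ~P) & P) -> (((R & (S & R)) & (R & ((~Q & Q) | (P | S)))) -> (P -> S))): 0 ≤ 1, so result = 1
((((R & ~P) & P) -> (((R & (S & R)) & (R & ((~Q & Q) | (P | S)))) -> (P -> S))) -> S): 1 > 0.7, so result = 0.7

0.70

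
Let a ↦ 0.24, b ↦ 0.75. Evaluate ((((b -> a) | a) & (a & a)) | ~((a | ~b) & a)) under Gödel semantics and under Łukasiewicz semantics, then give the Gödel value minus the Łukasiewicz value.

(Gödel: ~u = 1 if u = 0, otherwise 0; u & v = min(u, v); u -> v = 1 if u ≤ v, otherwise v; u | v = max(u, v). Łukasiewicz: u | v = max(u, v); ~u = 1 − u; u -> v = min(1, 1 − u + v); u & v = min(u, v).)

Gödel evaluation:
  (b -> a): 0.75 > 0.24, so result = 0.24
  ((b -> a) | a) = max(0.24, 0.24) = 0.24
  (a & a) = min(0.24, 0.24) = 0.24
  (((b -> a) | a) & (a & a)) = min(0.24, 0.24) = 0.24
  ~b: Gödel ¬ of 0.75 = 0 (operand ≠ 0)
  (a | ~b) = max(0.24, 0) = 0.24
  ((a | ~b) & a) = min(0.24, 0.24) = 0.24
  ~((a | ~b) & a): Gödel ¬ of 0.24 = 0 (operand ≠ 0)
  ((((b -> a) | a) & (a & a)) | ~((a | ~b) & a)) = max(0.24, 0) = 0.24
  Gödel value = 0.24
Łukasiewicz evaluation:
  (b -> a): min(1, 1 − 0.75 + 0.24) = 0.49
  ((b -> a) | a) = max(0.49, 0.24) = 0.49
  (a & a) = min(0.24, 0.24) = 0.24
  (((b -> a) | a) & (a & a)) = min(0.49, 0.24) = 0.24
  ~b: Łukasiewicz ¬ gives 1 − 0.75 = 0.25
  (a | ~b) = max(0.24, 0.25) = 0.25
  ((a | ~b) & a) = min(0.25, 0.24) = 0.24
  ~((a | ~b) & a): Łukasiewicz ¬ gives 1 − 0.24 = 0.76
  ((((b -> a) | a) & (a & a)) | ~((a | ~b) & a)) = max(0.24, 0.76) = 0.76
  Łukasiewicz value = 0.76
Difference: 0.24 − 0.76 = -0.52

-0.52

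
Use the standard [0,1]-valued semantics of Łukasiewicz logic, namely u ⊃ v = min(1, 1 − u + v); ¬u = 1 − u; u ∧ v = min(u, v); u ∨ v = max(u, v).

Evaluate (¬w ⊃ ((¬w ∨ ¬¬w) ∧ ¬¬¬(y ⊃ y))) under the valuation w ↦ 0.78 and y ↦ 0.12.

0.78

¬w: Łukasiewicz ¬ gives 1 − 0.78 = 0.22
¬w: Łukasiewicz ¬ gives 1 − 0.78 = 0.22
¬w: Łukasiewicz ¬ gives 1 − 0.78 = 0.22
¬¬w: Łukasiewicz ¬ gives 1 − 0.22 = 0.78
(¬w ∨ ¬¬w) = max(0.22, 0.78) = 0.78
(y ⊃ y): min(1, 1 − 0.12 + 0.12) = 1
¬(y ⊃ y): Łukasiewicz ¬ gives 1 − 1 = 0
¬¬(y ⊃ y): Łukasiewicz ¬ gives 1 − 0 = 1
¬¬¬(y ⊃ y): Łukasiewicz ¬ gives 1 − 1 = 0
((¬w ∨ ¬¬w) ∧ ¬¬¬(y ⊃ y)) = min(0.78, 0) = 0
(¬w ⊃ ((¬w ∨ ¬¬w) ∧ ¬¬¬(y ⊃ y))): min(1, 1 − 0.22 + 0) = 0.78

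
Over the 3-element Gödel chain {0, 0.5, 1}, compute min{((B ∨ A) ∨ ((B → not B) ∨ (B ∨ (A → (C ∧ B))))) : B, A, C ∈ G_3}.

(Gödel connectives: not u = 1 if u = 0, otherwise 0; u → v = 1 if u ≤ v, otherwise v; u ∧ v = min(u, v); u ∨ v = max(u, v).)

0.50

The minimum is attained at B = 0.5, A = 0.5, C = 0:
  (B ∨ A) = max(0.5, 0.5) = 0.5
  not B: Gödel ¬ of 0.5 = 0 (operand ≠ 0)
  (B → not B): 0.5 > 0, so result = 0
  (C ∧ B) = min(0, 0.5) = 0
  (A → (C ∧ B)): 0.5 > 0, so result = 0
  (B ∨ (A → (C ∧ B))) = max(0.5, 0) = 0.5
  ((B → not B) ∨ (B ∨ (A → (C ∧ B)))) = max(0, 0.5) = 0.5
  ((B ∨ A) ∨ ((B → not B) ∨ (B ∨ (A → (C ∧ B))))) = max(0.5, 0.5) = 0.5
Checking all 27 assignments confirms none give a value below 0.50.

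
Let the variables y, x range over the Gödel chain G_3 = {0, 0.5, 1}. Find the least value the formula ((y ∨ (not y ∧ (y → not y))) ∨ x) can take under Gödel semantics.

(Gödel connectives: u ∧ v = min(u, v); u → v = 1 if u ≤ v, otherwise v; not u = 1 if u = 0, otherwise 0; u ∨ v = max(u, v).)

0.50

The minimum is attained at y = 0.5, x = 0:
  not y: Gödel ¬ of 0.5 = 0 (operand ≠ 0)
  not y: Gödel ¬ of 0.5 = 0 (operand ≠ 0)
  (y → not y): 0.5 > 0, so result = 0
  (not y ∧ (y → not y)) = min(0, 0) = 0
  (y ∨ (not y ∧ (y → not y))) = max(0.5, 0) = 0.5
  ((y ∨ (not y ∧ (y → not y))) ∨ x) = max(0.5, 0) = 0.5
Checking all 9 assignments confirms none give a value below 0.50.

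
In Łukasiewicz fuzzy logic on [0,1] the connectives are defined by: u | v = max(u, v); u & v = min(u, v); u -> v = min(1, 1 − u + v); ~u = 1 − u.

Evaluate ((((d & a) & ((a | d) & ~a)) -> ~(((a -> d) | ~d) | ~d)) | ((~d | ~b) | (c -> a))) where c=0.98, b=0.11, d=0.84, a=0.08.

0.92

(d & a) = min(0.84, 0.08) = 0.08
(a | d) = max(0.08, 0.84) = 0.84
~a: Łukasiewicz ¬ gives 1 − 0.08 = 0.92
((a | d) & ~a) = min(0.84, 0.92) = 0.84
((d & a) & ((a | d) & ~a)) = min(0.08, 0.84) = 0.08
(a -> d): min(1, 1 − 0.08 + 0.84) = 1
~d: Łukasiewicz ¬ gives 1 − 0.84 = 0.16
((a -> d) | ~d) = max(1, 0.16) = 1
~d: Łukasiewicz ¬ gives 1 − 0.84 = 0.16
(((a -> d) | ~d) | ~d) = max(1, 0.16) = 1
~(((a -> d) | ~d) | ~d): Łukasiewicz ¬ gives 1 − 1 = 0
(((d & a) & ((a | d) & ~a)) -> ~(((a -> d) | ~d) | ~d)): min(1, 1 − 0.08 + 0) = 0.92
~d: Łukasiewicz ¬ gives 1 − 0.84 = 0.16
~b: Łukasiewicz ¬ gives 1 − 0.11 = 0.89
(~d | ~b) = max(0.16, 0.89) = 0.89
(c -> a): min(1, 1 − 0.98 + 0.08) = 0.1
((~d | ~b) | (c -> a)) = max(0.89, 0.1) = 0.89
((((d & a) & ((a | d) & ~a)) -> ~(((a -> d) | ~d) | ~d)) | ((~d | ~b) | (c -> a))) = max(0.92, 0.89) = 0.92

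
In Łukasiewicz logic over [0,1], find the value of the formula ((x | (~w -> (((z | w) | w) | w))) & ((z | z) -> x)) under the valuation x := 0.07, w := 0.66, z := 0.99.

0.08

~w: Łukasiewicz ¬ gives 1 − 0.66 = 0.34
(z | w) = max(0.99, 0.66) = 0.99
((z | w) | w) = max(0.99, 0.66) = 0.99
(((z | w) | w) | w) = max(0.99, 0.66) = 0.99
(~w -> (((z | w) | w) | w)): min(1, 1 − 0.34 + 0.99) = 1
(x | (~w -> (((z | w) | w) | w))) = max(0.07, 1) = 1
(z | z) = max(0.99, 0.99) = 0.99
((z | z) -> x): min(1, 1 − 0.99 + 0.07) = 0.08
((x | (~w -> (((z | w) | w) | w))) & ((z | z) -> x)) = min(1, 0.08) = 0.08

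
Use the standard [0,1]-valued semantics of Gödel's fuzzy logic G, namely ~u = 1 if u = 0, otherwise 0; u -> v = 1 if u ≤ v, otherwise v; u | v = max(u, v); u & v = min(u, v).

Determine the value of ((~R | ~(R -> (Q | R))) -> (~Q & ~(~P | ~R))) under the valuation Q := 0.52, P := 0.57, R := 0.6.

~R: Gödel ¬ of 0.6 = 0 (operand ≠ 0)
(Q | R) = max(0.52, 0.6) = 0.6
(R -> (Q | R)): 0.6 ≤ 0.6, so result = 1
~(R -> (Q | R)): Gödel ¬ of 1 = 0 (operand ≠ 0)
(~R | ~(R -> (Q | R))) = max(0, 0) = 0
~Q: Gödel ¬ of 0.52 = 0 (operand ≠ 0)
~P: Gödel ¬ of 0.57 = 0 (operand ≠ 0)
~R: Gödel ¬ of 0.6 = 0 (operand ≠ 0)
(~P | ~R) = max(0, 0) = 0
~(~P | ~R): Gödel ¬ of 0 = 1 (operand is 0)
(~Q & ~(~P | ~R)) = min(0, 1) = 0
((~R | ~(R -> (Q | R))) -> (~Q & ~(~P | ~R))): 0 ≤ 0, so result = 1

1.00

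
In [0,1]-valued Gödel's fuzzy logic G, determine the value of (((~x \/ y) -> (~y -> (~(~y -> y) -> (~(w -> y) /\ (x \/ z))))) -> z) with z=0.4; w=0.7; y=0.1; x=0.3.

0.40

~x: Gödel ¬ of 0.3 = 0 (operand ≠ 0)
(~x \/ y) = max(0, 0.1) = 0.1
~y: Gödel ¬ of 0.1 = 0 (operand ≠ 0)
~y: Gödel ¬ of 0.1 = 0 (operand ≠ 0)
(~y -> y): 0 ≤ 0.1, so result = 1
~(~y -> y): Gödel ¬ of 1 = 0 (operand ≠ 0)
(w -> y): 0.7 > 0.1, so result = 0.1
~(w -> y): Gödel ¬ of 0.1 = 0 (operand ≠ 0)
(x \/ z) = max(0.3, 0.4) = 0.4
(~(w -> y) /\ (x \/ z)) = min(0, 0.4) = 0
(~(~y -> y) -> (~(w -> y) /\ (x \/ z))): 0 ≤ 0, so result = 1
(~y -> (~(~y -> y) -> (~(w -> y) /\ (x \/ z)))): 0 ≤ 1, so result = 1
((~x \/ y) -> (~y -> (~(~y -> y) -> (~(w -> y) /\ (x \/ z))))): 0.1 ≤ 1, so result = 1
(((~x \/ y) -> (~y -> (~(~y -> y) -> (~(w -> y) /\ (x \/ z))))) -> z): 1 > 0.4, so result = 0.4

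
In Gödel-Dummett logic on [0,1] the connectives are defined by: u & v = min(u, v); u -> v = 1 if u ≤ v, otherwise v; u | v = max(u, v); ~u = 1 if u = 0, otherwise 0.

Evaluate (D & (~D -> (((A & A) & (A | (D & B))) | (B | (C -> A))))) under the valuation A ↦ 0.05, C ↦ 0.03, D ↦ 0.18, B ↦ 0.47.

0.18

~D: Gödel ¬ of 0.18 = 0 (operand ≠ 0)
(A & A) = min(0.05, 0.05) = 0.05
(D & B) = min(0.18, 0.47) = 0.18
(A | (D & B)) = max(0.05, 0.18) = 0.18
((A & A) & (A | (D & B))) = min(0.05, 0.18) = 0.05
(C -> A): 0.03 ≤ 0.05, so result = 1
(B | (C -> A)) = max(0.47, 1) = 1
(((A & A) & (A | (D & B))) | (B | (C -> A))) = max(0.05, 1) = 1
(~D -> (((A & A) & (A | (D & B))) | (B | (C -> A)))): 0 ≤ 1, so result = 1
(D & (~D -> (((A & A) & (A | (D & B))) | (B | (C -> A))))) = min(0.18, 1) = 0.18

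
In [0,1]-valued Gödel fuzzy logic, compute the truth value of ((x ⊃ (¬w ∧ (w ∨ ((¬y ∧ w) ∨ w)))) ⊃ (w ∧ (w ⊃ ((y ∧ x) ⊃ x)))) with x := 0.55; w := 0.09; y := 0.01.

1.00

¬w: Gödel ¬ of 0.09 = 0 (operand ≠ 0)
¬y: Gödel ¬ of 0.01 = 0 (operand ≠ 0)
(¬y ∧ w) = min(0, 0.09) = 0
((¬y ∧ w) ∨ w) = max(0, 0.09) = 0.09
(w ∨ ((¬y ∧ w) ∨ w)) = max(0.09, 0.09) = 0.09
(¬w ∧ (w ∨ ((¬y ∧ w) ∨ w))) = min(0, 0.09) = 0
(x ⊃ (¬w ∧ (w ∨ ((¬y ∧ w) ∨ w)))): 0.55 > 0, so result = 0
(y ∧ x) = min(0.01, 0.55) = 0.01
((y ∧ x) ⊃ x): 0.01 ≤ 0.55, so result = 1
(w ⊃ ((y ∧ x) ⊃ x)): 0.09 ≤ 1, so result = 1
(w ∧ (w ⊃ ((y ∧ x) ⊃ x))) = min(0.09, 1) = 0.09
((x ⊃ (¬w ∧ (w ∨ ((¬y ∧ w) ∨ w)))) ⊃ (w ∧ (w ⊃ ((y ∧ x) ⊃ x)))): 0 ≤ 0.09, so result = 1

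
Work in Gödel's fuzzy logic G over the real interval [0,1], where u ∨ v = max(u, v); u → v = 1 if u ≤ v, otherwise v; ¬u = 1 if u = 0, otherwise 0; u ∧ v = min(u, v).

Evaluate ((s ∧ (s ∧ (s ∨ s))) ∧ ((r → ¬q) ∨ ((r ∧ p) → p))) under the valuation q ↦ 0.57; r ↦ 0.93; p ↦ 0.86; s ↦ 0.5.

0.50

(s ∨ s) = max(0.5, 0.5) = 0.5
(s ∧ (s ∨ s)) = min(0.5, 0.5) = 0.5
(s ∧ (s ∧ (s ∨ s))) = min(0.5, 0.5) = 0.5
¬q: Gödel ¬ of 0.57 = 0 (operand ≠ 0)
(r → ¬q): 0.93 > 0, so result = 0
(r ∧ p) = min(0.93, 0.86) = 0.86
((r ∧ p) → p): 0.86 ≤ 0.86, so result = 1
((r → ¬q) ∨ ((r ∧ p) → p)) = max(0, 1) = 1
((s ∧ (s ∧ (s ∨ s))) ∧ ((r → ¬q) ∨ ((r ∧ p) → p))) = min(0.5, 1) = 0.5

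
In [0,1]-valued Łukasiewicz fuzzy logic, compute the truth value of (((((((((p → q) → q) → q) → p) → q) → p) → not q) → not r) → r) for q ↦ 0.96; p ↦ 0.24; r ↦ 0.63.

(p → q): min(1, 1 − 0.24 + 0.96) = 1
((p → q) → q): min(1, 1 − 1 + 0.96) = 0.96
(((p → q) → q) → q): min(1, 1 − 0.96 + 0.96) = 1
((((p → q) → q) → q) → p): min(1, 1 − 1 + 0.24) = 0.24
(((((p → q) → q) → q) → p) → q): min(1, 1 − 0.24 + 0.96) = 1
((((((p → q) → q) → q) → p) → q) → p): min(1, 1 − 1 + 0.24) = 0.24
not q: Łukasiewicz ¬ gives 1 − 0.96 = 0.04
(((((((p → q) → q) → q) → p) → q) → p) → not q): min(1, 1 − 0.24 + 0.04) = 0.8
not r: Łukasiewicz ¬ gives 1 − 0.63 = 0.37
((((((((p → q) → q) → q) → p) → q) → p) → not q) → not r): min(1, 1 − 0.8 + 0.37) = 0.57
(((((((((p → q) → q) → q) → p) → q) → p) → not q) → not r) → r): min(1, 1 − 0.57 + 0.63) = 1

1.00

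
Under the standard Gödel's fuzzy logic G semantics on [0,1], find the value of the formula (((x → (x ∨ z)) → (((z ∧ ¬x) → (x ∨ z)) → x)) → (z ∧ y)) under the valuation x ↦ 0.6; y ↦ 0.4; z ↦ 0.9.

0.40

(x ∨ z) = max(0.6, 0.9) = 0.9
(x → (x ∨ z)): 0.6 ≤ 0.9, so result = 1
¬x: Gödel ¬ of 0.6 = 0 (operand ≠ 0)
(z ∧ ¬x) = min(0.9, 0) = 0
(x ∨ z) = max(0.6, 0.9) = 0.9
((z ∧ ¬x) → (x ∨ z)): 0 ≤ 0.9, so result = 1
(((z ∧ ¬x) → (x ∨ z)) → x): 1 > 0.6, so result = 0.6
((x → (x ∨ z)) → (((z ∧ ¬x) → (x ∨ z)) → x)): 1 > 0.6, so result = 0.6
(z ∧ y) = min(0.9, 0.4) = 0.4
(((x → (x ∨ z)) → (((z ∧ ¬x) → (x ∨ z)) → x)) → (z ∧ y)): 0.6 > 0.4, so result = 0.4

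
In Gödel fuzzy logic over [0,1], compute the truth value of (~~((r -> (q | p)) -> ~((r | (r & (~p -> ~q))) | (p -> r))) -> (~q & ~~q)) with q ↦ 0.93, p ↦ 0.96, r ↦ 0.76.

(q | p) = max(0.93, 0.96) = 0.96
(r -> (q | p)): 0.76 ≤ 0.96, so result = 1
~p: Gödel ¬ of 0.96 = 0 (operand ≠ 0)
~q: Gödel ¬ of 0.93 = 0 (operand ≠ 0)
(~p -> ~q): 0 ≤ 0, so result = 1
(r & (~p -> ~q)) = min(0.76, 1) = 0.76
(r | (r & (~p -> ~q))) = max(0.76, 0.76) = 0.76
(p -> r): 0.96 > 0.76, so result = 0.76
((r | (r & (~p -> ~q))) | (p -> r)) = max(0.76, 0.76) = 0.76
~((r | (r & (~p -> ~q))) | (p -> r)): Gödel ¬ of 0.76 = 0 (operand ≠ 0)
((r -> (q | p)) -> ~((r | (r & (~p -> ~q))) | (p -> r))): 1 > 0, so result = 0
~((r -> (q | p)) -> ~((r | (r & (~p -> ~q))) | (p -> r))): Gödel ¬ of 0 = 1 (operand is 0)
~~((r -> (q | p)) -> ~((r | (r & (~p -> ~q))) | (p -> r))): Gödel ¬ of 1 = 0 (operand ≠ 0)
~q: Gödel ¬ of 0.93 = 0 (operand ≠ 0)
~q: Gödel ¬ of 0.93 = 0 (operand ≠ 0)
~~q: Gödel ¬ of 0 = 1 (operand is 0)
(~q & ~~q) = min(0, 1) = 0
(~~((r -> (q | p)) -> ~((r | (r & (~p -> ~q))) | (p -> r))) -> (~q & ~~q)): 0 ≤ 0, so result = 1

1.00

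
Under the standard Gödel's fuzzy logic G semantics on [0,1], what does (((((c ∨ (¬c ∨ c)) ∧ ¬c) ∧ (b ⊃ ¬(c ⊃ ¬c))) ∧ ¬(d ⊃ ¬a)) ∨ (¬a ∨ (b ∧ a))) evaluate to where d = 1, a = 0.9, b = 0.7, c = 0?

0.70

¬c: Gödel ¬ of 0 = 1 (operand is 0)
(¬c ∨ c) = max(1, 0) = 1
(c ∨ (¬c ∨ c)) = max(0, 1) = 1
¬c: Gödel ¬ of 0 = 1 (operand is 0)
((c ∨ (¬c ∨ c)) ∧ ¬c) = min(1, 1) = 1
¬c: Gödel ¬ of 0 = 1 (operand is 0)
(c ⊃ ¬c): 0 ≤ 1, so result = 1
¬(c ⊃ ¬c): Gödel ¬ of 1 = 0 (operand ≠ 0)
(b ⊃ ¬(c ⊃ ¬c)): 0.7 > 0, so result = 0
(((c ∨ (¬c ∨ c)) ∧ ¬c) ∧ (b ⊃ ¬(c ⊃ ¬c))) = min(1, 0) = 0
¬a: Gödel ¬ of 0.9 = 0 (operand ≠ 0)
(d ⊃ ¬a): 1 > 0, so result = 0
¬(d ⊃ ¬a): Gödel ¬ of 0 = 1 (operand is 0)
((((c ∨ (¬c ∨ c)) ∧ ¬c) ∧ (b ⊃ ¬(c ⊃ ¬c))) ∧ ¬(d ⊃ ¬a)) = min(0, 1) = 0
¬a: Gödel ¬ of 0.9 = 0 (operand ≠ 0)
(b ∧ a) = min(0.7, 0.9) = 0.7
(¬a ∨ (b ∧ a)) = max(0, 0.7) = 0.7
(((((c ∨ (¬c ∨ c)) ∧ ¬c) ∧ (b ⊃ ¬(c ⊃ ¬c))) ∧ ¬(d ⊃ ¬a)) ∨ (¬a ∨ (b ∧ a))) = max(0, 0.7) = 0.7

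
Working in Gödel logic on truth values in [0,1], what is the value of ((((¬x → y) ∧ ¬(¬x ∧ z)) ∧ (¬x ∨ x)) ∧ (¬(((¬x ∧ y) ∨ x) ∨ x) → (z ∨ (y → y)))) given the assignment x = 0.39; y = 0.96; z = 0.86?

¬x: Gödel ¬ of 0.39 = 0 (operand ≠ 0)
(¬x → y): 0 ≤ 0.96, so result = 1
¬x: Gödel ¬ of 0.39 = 0 (operand ≠ 0)
(¬x ∧ z) = min(0, 0.86) = 0
¬(¬x ∧ z): Gödel ¬ of 0 = 1 (operand is 0)
((¬x → y) ∧ ¬(¬x ∧ z)) = min(1, 1) = 1
¬x: Gödel ¬ of 0.39 = 0 (operand ≠ 0)
(¬x ∨ x) = max(0, 0.39) = 0.39
(((¬x → y) ∧ ¬(¬x ∧ z)) ∧ (¬x ∨ x)) = min(1, 0.39) = 0.39
¬x: Gödel ¬ of 0.39 = 0 (operand ≠ 0)
(¬x ∧ y) = min(0, 0.96) = 0
((¬x ∧ y) ∨ x) = max(0, 0.39) = 0.39
(((¬x ∧ y) ∨ x) ∨ x) = max(0.39, 0.39) = 0.39
¬(((¬x ∧ y) ∨ x) ∨ x): Gödel ¬ of 0.39 = 0 (operand ≠ 0)
(y → y): 0.96 ≤ 0.96, so result = 1
(z ∨ (y → y)) = max(0.86, 1) = 1
(¬(((¬x ∧ y) ∨ x) ∨ x) → (z ∨ (y → y))): 0 ≤ 1, so result = 1
((((¬x → y) ∧ ¬(¬x ∧ z)) ∧ (¬x ∨ x)) ∧ (¬(((¬x ∧ y) ∨ x) ∨ x) → (z ∨ (y → y)))) = min(0.39, 1) = 0.39

0.39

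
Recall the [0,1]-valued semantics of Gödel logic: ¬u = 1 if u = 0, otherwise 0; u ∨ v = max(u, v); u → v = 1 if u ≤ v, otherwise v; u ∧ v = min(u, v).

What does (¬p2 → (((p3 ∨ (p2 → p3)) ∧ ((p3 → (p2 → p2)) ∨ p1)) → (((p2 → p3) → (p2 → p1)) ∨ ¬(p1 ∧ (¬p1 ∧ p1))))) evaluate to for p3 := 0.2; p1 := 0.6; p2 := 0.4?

1.00

¬p2: Gödel ¬ of 0.4 = 0 (operand ≠ 0)
(p2 → p3): 0.4 > 0.2, so result = 0.2
(p3 ∨ (p2 → p3)) = max(0.2, 0.2) = 0.2
(p2 → p2): 0.4 ≤ 0.4, so result = 1
(p3 → (p2 → p2)): 0.2 ≤ 1, so result = 1
((p3 → (p2 → p2)) ∨ p1) = max(1, 0.6) = 1
((p3 ∨ (p2 → p3)) ∧ ((p3 → (p2 → p2)) ∨ p1)) = min(0.2, 1) = 0.2
(p2 → p3): 0.4 > 0.2, so result = 0.2
(p2 → p1): 0.4 ≤ 0.6, so result = 1
((p2 → p3) → (p2 → p1)): 0.2 ≤ 1, so result = 1
¬p1: Gödel ¬ of 0.6 = 0 (operand ≠ 0)
(¬p1 ∧ p1) = min(0, 0.6) = 0
(p1 ∧ (¬p1 ∧ p1)) = min(0.6, 0) = 0
¬(p1 ∧ (¬p1 ∧ p1)): Gödel ¬ of 0 = 1 (operand is 0)
(((p2 → p3) → (p2 → p1)) ∨ ¬(p1 ∧ (¬p1 ∧ p1))) = max(1, 1) = 1
(((p3 ∨ (p2 → p3)) ∧ ((p3 → (p2 → p2)) ∨ p1)) → (((p2 → p3) → (p2 → p1)) ∨ ¬(p1 ∧ (¬p1 ∧ p1)))): 0.2 ≤ 1, so result = 1
(¬p2 → (((p3 ∨ (p2 → p3)) ∧ ((p3 → (p2 → p2)) ∨ p1)) → (((p2 → p3) → (p2 → p1)) ∨ ¬(p1 ∧ (¬p1 ∧ p1))))): 0 ≤ 1, so result = 1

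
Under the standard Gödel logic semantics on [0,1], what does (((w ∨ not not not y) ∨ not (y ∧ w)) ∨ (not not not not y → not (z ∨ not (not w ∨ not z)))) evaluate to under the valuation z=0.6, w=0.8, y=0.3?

0.80

not y: Gödel ¬ of 0.3 = 0 (operand ≠ 0)
not not y: Gödel ¬ of 0 = 1 (operand is 0)
not not not y: Gödel ¬ of 1 = 0 (operand ≠ 0)
(w ∨ not not not y) = max(0.8, 0) = 0.8
(y ∧ w) = min(0.3, 0.8) = 0.3
not (y ∧ w): Gödel ¬ of 0.3 = 0 (operand ≠ 0)
((w ∨ not not not y) ∨ not (y ∧ w)) = max(0.8, 0) = 0.8
not y: Gödel ¬ of 0.3 = 0 (operand ≠ 0)
not not y: Gödel ¬ of 0 = 1 (operand is 0)
not not not y: Gödel ¬ of 1 = 0 (operand ≠ 0)
not not not not y: Gödel ¬ of 0 = 1 (operand is 0)
not w: Gödel ¬ of 0.8 = 0 (operand ≠ 0)
not z: Gödel ¬ of 0.6 = 0 (operand ≠ 0)
(not w ∨ not z) = max(0, 0) = 0
not (not w ∨ not z): Gödel ¬ of 0 = 1 (operand is 0)
(z ∨ not (not w ∨ not z)) = max(0.6, 1) = 1
not (z ∨ not (not w ∨ not z)): Gödel ¬ of 1 = 0 (operand ≠ 0)
(not not not not y → not (z ∨ not (not w ∨ not z))): 1 > 0, so result = 0
(((w ∨ not not not y) ∨ not (y ∧ w)) ∨ (not not not not y → not (z ∨ not (not w ∨ not z)))) = max(0.8, 0) = 0.8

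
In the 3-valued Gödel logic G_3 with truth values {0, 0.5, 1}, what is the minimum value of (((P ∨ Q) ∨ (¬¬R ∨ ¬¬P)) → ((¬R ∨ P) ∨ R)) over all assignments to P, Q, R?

The minimum is attained at P = 0, Q = 0, R = 0.5:
  (P ∨ Q) = max(0, 0) = 0
  ¬R: Gödel ¬ of 0.5 = 0 (operand ≠ 0)
  ¬¬R: Gödel ¬ of 0 = 1 (operand is 0)
  ¬P: Gödel ¬ of 0 = 1 (operand is 0)
  ¬¬P: Gödel ¬ of 1 = 0 (operand ≠ 0)
  (¬¬R ∨ ¬¬P) = max(1, 0) = 1
  ((P ∨ Q) ∨ (¬¬R ∨ ¬¬P)) = max(0, 1) = 1
  ¬R: Gödel ¬ of 0.5 = 0 (operand ≠ 0)
  (¬R ∨ P) = max(0, 0) = 0
  ((¬R ∨ P) ∨ R) = max(0, 0.5) = 0.5
  (((P ∨ Q) ∨ (¬¬R ∨ ¬¬P)) → ((¬R ∨ P) ∨ R)): 1 > 0.5, so result = 0.5
Checking all 27 assignments confirms none give a value below 0.50.

0.50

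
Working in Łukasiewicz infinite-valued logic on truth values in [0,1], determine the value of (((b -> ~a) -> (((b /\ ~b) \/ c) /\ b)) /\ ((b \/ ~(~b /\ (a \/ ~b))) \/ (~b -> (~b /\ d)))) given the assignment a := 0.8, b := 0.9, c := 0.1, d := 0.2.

~a: Łukasiewicz ¬ gives 1 − 0.8 = 0.2
(b -> ~a): min(1, 1 − 0.9 + 0.2) = 0.3
~b: Łukasiewicz ¬ gives 1 − 0.9 = 0.1
(b /\ ~b) = min(0.9, 0.1) = 0.1
((b /\ ~b) \/ c) = max(0.1, 0.1) = 0.1
(((b /\ ~b) \/ c) /\ b) = min(0.1, 0.9) = 0.1
((b -> ~a) -> (((b /\ ~b) \/ c) /\ b)): min(1, 1 − 0.3 + 0.1) = 0.8
~b: Łukasiewicz ¬ gives 1 − 0.9 = 0.1
~b: Łukasiewicz ¬ gives 1 − 0.9 = 0.1
(a \/ ~b) = max(0.8, 0.1) = 0.8
(~b /\ (a \/ ~b)) = min(0.1, 0.8) = 0.1
~(~b /\ (a \/ ~b)): Łukasiewicz ¬ gives 1 − 0.1 = 0.9
(b \/ ~(~b /\ (a \/ ~b))) = max(0.9, 0.9) = 0.9
~b: Łukasiewicz ¬ gives 1 − 0.9 = 0.1
~b: Łukasiewicz ¬ gives 1 − 0.9 = 0.1
(~b /\ d) = min(0.1, 0.2) = 0.1
(~b -> (~b /\ d)): min(1, 1 − 0.1 + 0.1) = 1
((b \/ ~(~b /\ (a \/ ~b))) \/ (~b -> (~b /\ d))) = max(0.9, 1) = 1
(((b -> ~a) -> (((b /\ ~b) \/ c) /\ b)) /\ ((b \/ ~(~b /\ (a \/ ~b))) \/ (~b -> (~b /\ d)))) = min(0.8, 1) = 0.8

0.80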